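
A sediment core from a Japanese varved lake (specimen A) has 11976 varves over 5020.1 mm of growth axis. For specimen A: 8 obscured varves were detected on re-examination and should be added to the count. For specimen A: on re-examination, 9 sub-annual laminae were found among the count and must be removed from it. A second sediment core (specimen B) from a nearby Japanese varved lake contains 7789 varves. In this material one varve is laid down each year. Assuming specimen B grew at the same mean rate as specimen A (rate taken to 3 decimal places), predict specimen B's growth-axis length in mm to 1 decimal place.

3263.6 mm

Specimen A: adjusted count: 11976 − 9 + 8 = 11975 varves.
A: Extension rate ≈ 5020.1 / 11975 = 0.419 mm/yr.
For B, 0.419 mm/year × 7789 years = 3263.6 mm.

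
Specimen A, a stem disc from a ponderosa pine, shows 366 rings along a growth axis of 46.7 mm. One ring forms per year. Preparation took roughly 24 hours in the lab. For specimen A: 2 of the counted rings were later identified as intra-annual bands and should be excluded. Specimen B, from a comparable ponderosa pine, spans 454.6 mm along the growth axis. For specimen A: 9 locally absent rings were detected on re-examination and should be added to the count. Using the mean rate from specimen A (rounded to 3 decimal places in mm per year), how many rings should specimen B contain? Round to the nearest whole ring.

Specimen A: adjusted count: 366 − 2 + 9 = 373 rings.
A: Extension rate ≈ 46.7 / 373 = 0.125 mm/yr.
Specimen B: 454.6 mm / 0.125 mm per year = 3636.80 years ≈ 3637 rings.

3637 rings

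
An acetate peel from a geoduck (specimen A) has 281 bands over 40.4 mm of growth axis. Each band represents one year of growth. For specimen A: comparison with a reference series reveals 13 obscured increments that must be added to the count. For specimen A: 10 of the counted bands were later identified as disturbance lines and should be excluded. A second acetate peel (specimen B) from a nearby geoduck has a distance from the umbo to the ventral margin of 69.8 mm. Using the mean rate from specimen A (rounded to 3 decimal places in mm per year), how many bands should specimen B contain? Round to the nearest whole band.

492 bands

Specimen A: correcting the raw count gives 281 − 10 + 13 = 284 true bands.
A: Mean rate = 40.4 mm / 284 years ≈ 0.142 mm per year.
Specimen B: 69.8 mm / 0.142 mm per year = 491.55 years ≈ 492 bands.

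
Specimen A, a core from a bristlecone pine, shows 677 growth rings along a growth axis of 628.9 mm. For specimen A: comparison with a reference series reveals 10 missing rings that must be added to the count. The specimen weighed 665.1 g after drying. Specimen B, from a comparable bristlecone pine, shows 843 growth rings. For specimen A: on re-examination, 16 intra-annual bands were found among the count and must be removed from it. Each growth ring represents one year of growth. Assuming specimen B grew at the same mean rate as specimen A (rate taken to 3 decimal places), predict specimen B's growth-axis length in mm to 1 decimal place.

789.9 mm

Specimen A: correcting the raw count gives 677 − 16 + 10 = 671 true growth rings.
A: 628.9 mm over 671 years gives 628.9 / 671 ≈ 0.937 mm/yr.
For B, 0.937 mm/year × 843 years = 789.9 mm.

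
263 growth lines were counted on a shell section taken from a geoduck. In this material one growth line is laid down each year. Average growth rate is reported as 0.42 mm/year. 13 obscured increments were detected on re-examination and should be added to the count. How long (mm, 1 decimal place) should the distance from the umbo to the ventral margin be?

115.9 mm

True growth line count = 263 + 13 = 276.
Length ≈ 0.42 × 276 = 115.9 mm.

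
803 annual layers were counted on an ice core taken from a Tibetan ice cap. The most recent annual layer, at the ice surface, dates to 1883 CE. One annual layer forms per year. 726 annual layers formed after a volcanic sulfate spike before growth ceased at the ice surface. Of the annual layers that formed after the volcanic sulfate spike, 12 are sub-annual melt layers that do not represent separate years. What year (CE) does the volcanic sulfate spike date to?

1169 CE

There are 726 annual layers younger than the volcanic sulfate spike.
Removing the 12 false annual layers leaves 726 − 12 = 714 true annual layers beyond the volcanic sulfate spike.
Counting back 714 years from 1883 CE places the volcanic sulfate spike in 1883 − 714 = 1169 CE.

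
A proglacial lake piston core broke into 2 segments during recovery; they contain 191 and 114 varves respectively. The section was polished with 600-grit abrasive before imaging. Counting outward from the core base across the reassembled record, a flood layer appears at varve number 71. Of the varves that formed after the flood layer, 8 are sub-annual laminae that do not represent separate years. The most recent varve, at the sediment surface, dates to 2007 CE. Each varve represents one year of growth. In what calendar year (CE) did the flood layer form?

Total varves = 191 + 114 = 305.
305 − 71 = 234 varves lie beyond the flood layer toward the sediment surface.
Removing the 8 false varves leaves 234 − 8 = 226 true varves beyond the flood layer.
2007 − 226 = 1781 CE.

1781 CE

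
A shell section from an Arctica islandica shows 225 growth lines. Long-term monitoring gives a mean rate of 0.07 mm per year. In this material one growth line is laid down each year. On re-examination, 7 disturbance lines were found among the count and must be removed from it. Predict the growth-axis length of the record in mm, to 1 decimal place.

15.3 mm

After corrections the count is 225 − 7 = 218 growth lines.
218 years at 0.07 mm/year gives 0.07 × 218 = 15.3 mm.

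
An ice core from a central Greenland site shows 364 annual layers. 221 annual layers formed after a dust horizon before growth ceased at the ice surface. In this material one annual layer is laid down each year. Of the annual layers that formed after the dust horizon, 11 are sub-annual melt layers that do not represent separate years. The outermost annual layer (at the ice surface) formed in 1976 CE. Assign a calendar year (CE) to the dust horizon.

1766 CE

221 annual layers formed after the dust horizon.
Excluding 11 false annual layers: 221 − 11 = 210.
The annual layer at the ice surface is 1976 CE, so the dust horizon dates to 1976 − 210 = 1766 CE.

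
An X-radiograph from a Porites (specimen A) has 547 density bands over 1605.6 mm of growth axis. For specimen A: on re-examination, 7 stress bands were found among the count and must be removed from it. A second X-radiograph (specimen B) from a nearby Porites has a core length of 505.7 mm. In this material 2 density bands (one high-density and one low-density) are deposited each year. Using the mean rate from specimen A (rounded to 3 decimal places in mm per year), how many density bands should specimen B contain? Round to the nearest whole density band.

170 density bands

Specimen A: after corrections the count is 547 − 7 = 540 density bands.
Specimen A: 540 density bands at 2 per year is 540 / 2 = 270 years.
A: Mean rate = 1605.6 mm / 270 years ≈ 5.947 mm per year.
B spans 505.7 / 5.947 = 85.03 years; at 2 density bands per year that is 85.03 × 2 ≈ 170 density bands.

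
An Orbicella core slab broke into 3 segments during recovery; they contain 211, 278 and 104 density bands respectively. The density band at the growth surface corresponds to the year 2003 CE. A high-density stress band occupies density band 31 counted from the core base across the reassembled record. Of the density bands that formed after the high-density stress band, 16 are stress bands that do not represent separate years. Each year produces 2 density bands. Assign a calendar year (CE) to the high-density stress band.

Total density bands = 211 + 278 + 104 = 593.
593 − 31 = 562 density bands lie beyond the high-density stress band toward the growth surface.
Removing the 16 false density bands leaves 562 − 16 = 546 true density bands beyond the high-density stress band.
Dividing by 2 density bands per year: 546 / 2 = 273 years.
Counting back 273 years from 2003 CE places the high-density stress band in 2003 − 273 = 1730 CE.

1730 CE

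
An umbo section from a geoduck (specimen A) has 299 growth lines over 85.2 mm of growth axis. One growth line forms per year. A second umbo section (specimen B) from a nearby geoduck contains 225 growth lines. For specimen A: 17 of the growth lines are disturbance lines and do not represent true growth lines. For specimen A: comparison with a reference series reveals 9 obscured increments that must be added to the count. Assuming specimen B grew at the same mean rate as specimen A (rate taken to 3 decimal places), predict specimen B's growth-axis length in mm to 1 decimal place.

65.9 mm

Specimen A: after corrections the count is 299 − 17 + 9 = 291 growth lines.
A: 85.2 mm over 291 years gives 85.2 / 291 ≈ 0.293 mm/yr.
For B, 0.293 mm/year × 225 years = 65.9 mm.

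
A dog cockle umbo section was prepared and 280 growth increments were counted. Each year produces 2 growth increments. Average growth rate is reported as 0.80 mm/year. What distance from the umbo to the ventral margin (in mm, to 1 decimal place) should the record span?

112.0 mm

280 growth increments at 2 per year is 280 / 2 = 140 years.
140 years at 0.80 mm/year gives 0.80 × 140 = 112.0 mm.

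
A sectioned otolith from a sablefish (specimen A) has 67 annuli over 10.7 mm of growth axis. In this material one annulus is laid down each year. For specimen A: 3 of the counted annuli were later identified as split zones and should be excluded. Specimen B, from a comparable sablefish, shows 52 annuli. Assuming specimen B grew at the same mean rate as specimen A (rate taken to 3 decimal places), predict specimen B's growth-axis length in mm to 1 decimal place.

Specimen A: adjusted count: 67 − 3 = 64 annuli.
A: Extension rate ≈ 10.7 / 64 = 0.167 mm/yr.
For B, 0.167 mm/year × 52 years = 8.7 mm.

8.7 mm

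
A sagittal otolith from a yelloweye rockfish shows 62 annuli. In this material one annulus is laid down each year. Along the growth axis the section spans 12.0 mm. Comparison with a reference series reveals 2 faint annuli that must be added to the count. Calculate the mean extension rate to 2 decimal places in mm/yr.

True annulus count = 62 + 2 = 64.
Mean rate = 12.0 mm / 64 years ≈ 0.19 mm/yr.

0.19 mm/yr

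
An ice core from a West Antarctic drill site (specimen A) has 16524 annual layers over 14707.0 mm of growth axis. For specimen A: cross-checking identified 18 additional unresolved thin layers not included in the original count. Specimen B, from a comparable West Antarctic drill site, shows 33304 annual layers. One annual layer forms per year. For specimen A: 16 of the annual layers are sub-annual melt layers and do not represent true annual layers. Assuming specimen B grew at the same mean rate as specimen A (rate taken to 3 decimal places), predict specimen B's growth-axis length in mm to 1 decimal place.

29640.6 mm

Specimen A: adjusted count: 16524 − 16 + 18 = 16526 annual layers.
A: Mean rate = 14707.0 mm / 16526 years ≈ 0.890 mm/yr.
B's length ≈ 0.890 × 33304 = 29640.6 mm.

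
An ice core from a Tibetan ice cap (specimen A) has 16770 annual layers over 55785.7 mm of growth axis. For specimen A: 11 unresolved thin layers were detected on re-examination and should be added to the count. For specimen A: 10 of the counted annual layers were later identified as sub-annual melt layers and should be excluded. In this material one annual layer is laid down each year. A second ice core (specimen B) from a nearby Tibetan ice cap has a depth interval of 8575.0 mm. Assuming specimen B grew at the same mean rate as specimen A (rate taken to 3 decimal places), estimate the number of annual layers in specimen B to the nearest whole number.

Specimen A: correcting the raw count gives 16770 − 10 + 11 = 16771 true annual layers.
A: Extension rate ≈ 55785.7 / 16771 = 3.326 mm/yr.
Specimen B: 8575.0 mm / 3.326 mm per year = 2578.17 years ≈ 2578 annual layers.

2578 annual layers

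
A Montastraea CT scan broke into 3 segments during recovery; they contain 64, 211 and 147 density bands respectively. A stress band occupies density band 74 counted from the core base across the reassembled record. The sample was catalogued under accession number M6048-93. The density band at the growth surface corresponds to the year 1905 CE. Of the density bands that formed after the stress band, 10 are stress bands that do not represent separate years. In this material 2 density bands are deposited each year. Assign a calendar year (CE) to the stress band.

1736 CE

Total density bands = 64 + 211 + 147 = 422.
Between density band 74 and the growth surface there are 422 − 74 = 348 density bands.
Removing the 10 false density bands leaves 348 − 10 = 338 true density bands beyond the stress band.
338 density bands at 2 per year is 338 / 2 = 169 years.
Counting back 169 years from 1905 CE places the stress band in 1905 − 169 = 1736 CE.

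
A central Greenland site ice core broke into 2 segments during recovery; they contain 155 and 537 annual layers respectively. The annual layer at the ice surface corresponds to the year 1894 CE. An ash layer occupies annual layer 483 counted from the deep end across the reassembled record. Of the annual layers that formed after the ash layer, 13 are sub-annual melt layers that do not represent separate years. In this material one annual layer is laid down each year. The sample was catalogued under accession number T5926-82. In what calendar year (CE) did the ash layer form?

Total annual layers = 155 + 537 = 692.
The ash layer sits at annual layer 483 from the deep end, so 692 − 483 = 209 annual layers formed after it.
Excluding 13 false annual layers: 209 − 13 = 196.
1894 − 196 = 1698 CE.

1698 CE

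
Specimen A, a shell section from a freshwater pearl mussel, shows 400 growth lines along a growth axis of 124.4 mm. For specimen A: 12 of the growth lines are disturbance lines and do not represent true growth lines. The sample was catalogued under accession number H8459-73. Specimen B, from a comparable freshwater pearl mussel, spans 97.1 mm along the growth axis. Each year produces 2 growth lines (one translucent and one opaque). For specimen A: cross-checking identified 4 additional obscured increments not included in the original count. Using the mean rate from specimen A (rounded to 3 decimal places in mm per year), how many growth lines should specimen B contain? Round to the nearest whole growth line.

Specimen A: adjusted count: 400 − 12 + 4 = 392 growth lines.
Specimen A: 392 growth lines at 2 per year is 392 / 2 = 196 years.
A: Extension rate ≈ 124.4 / 196 = 0.635 mm/year.
Specimen B: 97.1 mm / 0.635 mm per year = 152.91 years; at 2 growth lines per year that is 152.91 × 2 ≈ 306 growth lines.

306 growth lines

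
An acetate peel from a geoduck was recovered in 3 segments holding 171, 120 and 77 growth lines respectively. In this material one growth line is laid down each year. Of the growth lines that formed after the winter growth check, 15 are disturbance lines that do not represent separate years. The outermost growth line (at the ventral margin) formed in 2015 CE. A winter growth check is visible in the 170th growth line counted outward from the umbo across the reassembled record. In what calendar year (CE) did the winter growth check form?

Total growth lines = 171 + 120 + 77 = 368.
368 − 170 = 198 growth lines lie beyond the winter growth check toward the ventral margin.
198 − 15 false = 183 true growth lines after the winter growth check.
Counting back 183 years from 2015 CE places the winter growth check in 2015 − 183 = 1832 CE.

1832 CE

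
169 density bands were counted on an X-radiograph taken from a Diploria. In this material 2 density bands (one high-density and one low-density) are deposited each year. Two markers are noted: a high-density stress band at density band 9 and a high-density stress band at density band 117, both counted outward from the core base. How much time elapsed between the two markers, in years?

54 yr

117 − 9 = 108 density bands lie between the two events.
Dividing by 2 density bands per year: 108 / 2 = 54 years.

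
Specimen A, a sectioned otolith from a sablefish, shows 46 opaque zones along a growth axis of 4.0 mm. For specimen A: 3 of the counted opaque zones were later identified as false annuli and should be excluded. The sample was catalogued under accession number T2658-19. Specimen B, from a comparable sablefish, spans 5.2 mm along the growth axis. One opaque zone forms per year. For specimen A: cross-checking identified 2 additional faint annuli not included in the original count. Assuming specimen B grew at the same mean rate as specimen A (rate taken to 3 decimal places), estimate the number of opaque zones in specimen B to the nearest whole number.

58 opaque zones

Specimen A: correcting the raw count gives 46 − 3 + 2 = 45 true opaque zones.
A: Extension rate ≈ 4.0 / 45 = 0.089 mm per year.
Specimen B: 5.2 mm / 0.089 mm per year = 58.43 years ≈ 58 opaque zones.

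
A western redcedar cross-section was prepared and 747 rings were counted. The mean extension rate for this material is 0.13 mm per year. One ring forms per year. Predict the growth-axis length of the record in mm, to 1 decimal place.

The record spans 747 years at 0.13 mm per year.
Length ≈ 0.13 × 747 = 97.1 mm.

97.1 mm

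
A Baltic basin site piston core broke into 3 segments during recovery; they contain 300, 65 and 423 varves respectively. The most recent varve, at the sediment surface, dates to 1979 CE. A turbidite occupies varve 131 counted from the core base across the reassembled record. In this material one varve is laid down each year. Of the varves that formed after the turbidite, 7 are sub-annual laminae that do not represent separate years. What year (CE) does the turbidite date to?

Total varves = 300 + 65 + 423 = 788.
The turbidite sits at varve 131 from the core base, so 788 − 131 = 657 varves formed after it.
657 − 7 false = 650 true varves after the turbidite.
The varve at the sediment surface is 1979 CE, so the turbidite dates to 1979 − 650 = 1329 CE.

1329 CE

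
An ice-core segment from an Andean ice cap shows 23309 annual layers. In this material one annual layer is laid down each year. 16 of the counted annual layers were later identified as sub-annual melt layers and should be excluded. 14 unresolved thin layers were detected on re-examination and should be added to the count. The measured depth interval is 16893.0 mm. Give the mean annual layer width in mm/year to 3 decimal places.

0.725 mm/year

True annual layer count = 23309 − 16 + 14 = 23307.
16893.0 mm over 23307 years gives 16893.0 / 23307 ≈ 0.725 mm/year.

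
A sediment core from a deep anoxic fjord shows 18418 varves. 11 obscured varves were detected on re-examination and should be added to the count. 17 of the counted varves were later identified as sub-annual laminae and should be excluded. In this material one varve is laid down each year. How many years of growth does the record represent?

True varve count = 18418 − 17 + 11 = 18412.
With a one-to-one varve periodicity this is 18412 years.

18412 years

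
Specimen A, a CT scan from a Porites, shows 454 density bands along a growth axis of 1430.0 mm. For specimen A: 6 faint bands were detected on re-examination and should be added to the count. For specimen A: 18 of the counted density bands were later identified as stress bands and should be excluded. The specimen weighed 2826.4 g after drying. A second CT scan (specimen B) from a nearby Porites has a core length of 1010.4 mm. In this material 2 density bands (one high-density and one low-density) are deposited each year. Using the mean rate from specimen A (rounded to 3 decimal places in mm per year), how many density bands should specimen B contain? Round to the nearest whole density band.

312 density bands

Specimen A: correcting the raw count gives 454 − 18 + 6 = 442 true density bands.
Specimen A: 442 density bands at 2 per year is 442 / 2 = 221 years.
A: 1430.0 mm over 221 years gives 1430.0 / 221 ≈ 6.471 mm/year.
Specimen B: 1010.4 mm / 6.471 mm per year = 156.14 years; at 2 density bands per year that is 156.14 × 2 ≈ 312 density bands.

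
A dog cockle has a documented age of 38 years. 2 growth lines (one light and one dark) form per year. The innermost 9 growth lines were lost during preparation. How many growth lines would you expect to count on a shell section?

Expected growth lines: 38 × 2 = 76.
Less the 9 uncaptured growth lines: 76 − 9 = 67.

67 growth lines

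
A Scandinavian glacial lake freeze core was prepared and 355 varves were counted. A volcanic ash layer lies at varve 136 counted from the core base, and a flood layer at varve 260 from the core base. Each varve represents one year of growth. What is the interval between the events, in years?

124 yr

The two markers are separated by 260 − 136 = 124 varves.
One varve per year makes the interval 124 years.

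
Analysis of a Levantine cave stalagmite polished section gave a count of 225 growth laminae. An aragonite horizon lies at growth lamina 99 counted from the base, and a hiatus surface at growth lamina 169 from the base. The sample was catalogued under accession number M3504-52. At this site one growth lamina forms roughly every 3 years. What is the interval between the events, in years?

210 yr

The two markers are separated by 169 − 99 = 70 growth laminae.
70 growth laminae at 3 years each span 70 × 3 = 210 years.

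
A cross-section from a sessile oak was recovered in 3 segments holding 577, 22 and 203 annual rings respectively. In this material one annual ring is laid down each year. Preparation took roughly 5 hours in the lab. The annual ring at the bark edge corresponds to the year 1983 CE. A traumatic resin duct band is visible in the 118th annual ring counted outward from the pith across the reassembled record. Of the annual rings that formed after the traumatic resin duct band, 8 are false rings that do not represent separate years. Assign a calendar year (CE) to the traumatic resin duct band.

1307 CE

Total annual rings = 577 + 22 + 203 = 802.
Between annual ring 118 and the bark edge there are 802 − 118 = 684 annual rings.
684 − 8 false = 676 true annual rings after the traumatic resin duct band.
1983 − 676 = 1307 CE.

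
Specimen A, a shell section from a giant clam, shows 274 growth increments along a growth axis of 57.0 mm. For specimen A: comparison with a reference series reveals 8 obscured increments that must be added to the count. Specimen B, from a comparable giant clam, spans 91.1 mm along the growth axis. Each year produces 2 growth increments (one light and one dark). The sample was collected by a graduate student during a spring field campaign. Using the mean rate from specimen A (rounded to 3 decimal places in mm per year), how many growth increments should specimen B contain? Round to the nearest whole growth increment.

Specimen A: after corrections the count is 274 + 8 = 282 growth increments.
Specimen A: 282 growth increments at 2 per year is 282 / 2 = 141 years.
A: Extension rate ≈ 57.0 / 141 = 0.404 mm/yr.
Specimen B: 91.1 mm / 0.404 mm per year = 225.50 years; at 2 growth increments per year that is 225.50 × 2 ≈ 451 growth increments.

451 growth increments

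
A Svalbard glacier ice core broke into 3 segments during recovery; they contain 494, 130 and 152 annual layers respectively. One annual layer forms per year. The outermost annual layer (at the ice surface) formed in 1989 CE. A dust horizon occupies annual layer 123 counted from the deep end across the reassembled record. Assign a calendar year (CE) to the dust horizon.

1336 CE

Total annual layers = 494 + 130 + 152 = 776.
The dust horizon sits at annual layer 123 from the deep end, so 776 − 123 = 653 annual layers formed after it.
The annual layer at the ice surface is 1989 CE, so the dust horizon dates to 1989 − 653 = 1336 CE.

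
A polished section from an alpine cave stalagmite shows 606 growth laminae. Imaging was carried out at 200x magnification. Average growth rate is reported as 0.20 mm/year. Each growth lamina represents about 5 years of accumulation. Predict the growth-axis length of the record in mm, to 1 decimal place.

606.0 mm

606 growth laminae at 5 years each span 606 × 5 = 3030 years.
Length ≈ 0.20 × 3030 = 606.0 mm.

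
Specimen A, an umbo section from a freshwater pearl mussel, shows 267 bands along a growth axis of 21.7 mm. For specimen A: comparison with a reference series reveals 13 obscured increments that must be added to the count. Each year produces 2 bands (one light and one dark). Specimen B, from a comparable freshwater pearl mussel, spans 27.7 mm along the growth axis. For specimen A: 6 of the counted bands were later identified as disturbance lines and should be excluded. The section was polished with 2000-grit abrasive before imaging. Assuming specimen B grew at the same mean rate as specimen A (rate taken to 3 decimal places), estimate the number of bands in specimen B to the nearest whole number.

Specimen A: adjusted count: 267 − 6 + 13 = 274 bands.
Specimen A: 274 bands at 2 per year is 274 / 2 = 137 years.
A: Mean rate = 21.7 mm / 137 years ≈ 0.158 mm/year.
B spans 27.7 / 0.158 = 175.32 years; at 2 bands per year that is 175.32 × 2 ≈ 351 bands.

351 bands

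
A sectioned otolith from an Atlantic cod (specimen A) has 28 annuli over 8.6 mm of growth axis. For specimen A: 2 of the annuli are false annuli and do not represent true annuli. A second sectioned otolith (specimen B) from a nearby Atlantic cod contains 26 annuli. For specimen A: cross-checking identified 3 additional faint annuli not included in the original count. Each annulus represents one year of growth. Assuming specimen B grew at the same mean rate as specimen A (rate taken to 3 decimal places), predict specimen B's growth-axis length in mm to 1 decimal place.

Specimen A: after corrections the count is 28 − 2 + 3 = 29 annuli.
A: Extension rate ≈ 8.6 / 29 = 0.297 mm/yr.
For B, 0.297 mm/year × 26 years = 7.7 mm.

7.7 mm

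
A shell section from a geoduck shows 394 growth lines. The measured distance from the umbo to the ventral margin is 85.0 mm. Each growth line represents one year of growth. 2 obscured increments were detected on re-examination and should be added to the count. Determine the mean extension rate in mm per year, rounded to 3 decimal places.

0.215 mm per year

Correcting the raw count gives 394 + 2 = 396 true growth lines.
85.0 mm over 396 years gives 85.0 / 396 ≈ 0.215 mm per year.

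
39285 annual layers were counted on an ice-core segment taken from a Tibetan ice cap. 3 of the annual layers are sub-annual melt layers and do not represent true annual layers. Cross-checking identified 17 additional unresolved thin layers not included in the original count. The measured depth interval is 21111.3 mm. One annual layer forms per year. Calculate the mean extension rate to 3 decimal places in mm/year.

Adjusted count: 39285 − 3 + 17 = 39299 annual layers.
21111.3 mm over 39299 years gives 21111.3 / 39299 ≈ 0.537 mm/year.

0.537 mm/year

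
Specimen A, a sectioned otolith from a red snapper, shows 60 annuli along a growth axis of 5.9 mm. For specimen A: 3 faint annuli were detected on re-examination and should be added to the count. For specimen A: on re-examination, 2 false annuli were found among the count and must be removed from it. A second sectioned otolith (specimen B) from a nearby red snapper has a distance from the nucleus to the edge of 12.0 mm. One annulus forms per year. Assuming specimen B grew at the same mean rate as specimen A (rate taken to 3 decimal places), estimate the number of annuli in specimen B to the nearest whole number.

Specimen A: true annulus count = 60 − 2 + 3 = 61.
A: 5.9 mm over 61 years gives 5.9 / 61 ≈ 0.097 mm/yr.
For B, 12.0 / 0.097 = 123.71 years ≈ 124 annuli.

124 annuli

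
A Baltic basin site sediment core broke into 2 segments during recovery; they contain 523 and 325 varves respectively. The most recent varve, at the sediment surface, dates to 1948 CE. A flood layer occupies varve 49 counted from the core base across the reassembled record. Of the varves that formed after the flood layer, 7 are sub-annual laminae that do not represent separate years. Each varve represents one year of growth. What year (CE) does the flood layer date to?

1156 CE

Total varves = 523 + 325 = 848.
The flood layer sits at varve 49 from the core base, so 848 − 49 = 799 varves formed after it.
Excluding 7 false varves: 799 − 7 = 792.
The varve at the sediment surface is 1948 CE, so the flood layer dates to 1948 − 792 = 1156 CE.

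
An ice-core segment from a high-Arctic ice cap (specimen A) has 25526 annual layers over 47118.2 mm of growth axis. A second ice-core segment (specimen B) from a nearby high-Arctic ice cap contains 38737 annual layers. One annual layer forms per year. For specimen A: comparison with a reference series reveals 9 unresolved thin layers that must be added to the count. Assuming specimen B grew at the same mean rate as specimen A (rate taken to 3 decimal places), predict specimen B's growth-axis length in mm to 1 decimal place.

Specimen A: correcting the raw count gives 25526 + 9 = 25535 true annual layers.
A: Extension rate ≈ 47118.2 / 25535 = 1.845 mm/year.
B's length ≈ 1.845 × 38737 = 71469.8 mm.

71469.8 mm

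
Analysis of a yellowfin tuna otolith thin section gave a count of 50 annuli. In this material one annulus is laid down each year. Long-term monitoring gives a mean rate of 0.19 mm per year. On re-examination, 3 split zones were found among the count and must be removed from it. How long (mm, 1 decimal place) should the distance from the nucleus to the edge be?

Adjusted count: 50 − 3 = 47 annuli.
Length ≈ 0.19 × 47 = 8.9 mm.

8.9 mm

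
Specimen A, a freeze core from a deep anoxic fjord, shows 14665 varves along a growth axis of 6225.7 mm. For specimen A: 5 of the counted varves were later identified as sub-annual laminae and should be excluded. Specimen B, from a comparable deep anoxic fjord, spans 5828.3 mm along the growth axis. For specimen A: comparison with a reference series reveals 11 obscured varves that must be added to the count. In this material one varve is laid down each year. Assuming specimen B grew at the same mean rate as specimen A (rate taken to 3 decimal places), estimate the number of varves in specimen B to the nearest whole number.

13746 varves

Specimen A: after corrections the count is 14665 − 5 + 11 = 14671 varves.
A: Mean rate = 6225.7 mm / 14671 years ≈ 0.424 mm per year.
Specimen B: 5828.3 mm / 0.424 mm per year = 13745.99 years ≈ 13746 varves.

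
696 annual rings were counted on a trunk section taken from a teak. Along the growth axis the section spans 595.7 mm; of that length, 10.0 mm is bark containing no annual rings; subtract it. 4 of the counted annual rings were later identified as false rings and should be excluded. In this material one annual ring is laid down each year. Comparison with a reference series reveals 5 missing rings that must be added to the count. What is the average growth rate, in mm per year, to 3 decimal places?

True annual ring count = 696 − 4 + 5 = 697.
The growth record spans 595.7 − 10.0 = 585.7 mm.
Extension rate ≈ 585.7 / 697 = 0.840 mm per year.

0.840 mm per year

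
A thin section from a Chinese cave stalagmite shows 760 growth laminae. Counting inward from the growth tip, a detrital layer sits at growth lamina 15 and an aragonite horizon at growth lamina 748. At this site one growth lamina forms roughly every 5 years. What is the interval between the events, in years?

748 − 15 = 733 growth laminae lie between the two events.
733 growth laminae at 5 years each span 733 × 5 = 3665 years.

3665 years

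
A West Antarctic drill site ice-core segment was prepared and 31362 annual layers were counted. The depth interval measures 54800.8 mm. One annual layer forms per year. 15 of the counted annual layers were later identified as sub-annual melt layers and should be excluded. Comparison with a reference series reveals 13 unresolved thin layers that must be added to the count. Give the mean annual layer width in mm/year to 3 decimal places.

1.747 mm/year

True annual layer count = 31362 − 15 + 13 = 31360.
54800.8 mm over 31360 years gives 54800.8 / 31360 ≈ 1.747 mm/year.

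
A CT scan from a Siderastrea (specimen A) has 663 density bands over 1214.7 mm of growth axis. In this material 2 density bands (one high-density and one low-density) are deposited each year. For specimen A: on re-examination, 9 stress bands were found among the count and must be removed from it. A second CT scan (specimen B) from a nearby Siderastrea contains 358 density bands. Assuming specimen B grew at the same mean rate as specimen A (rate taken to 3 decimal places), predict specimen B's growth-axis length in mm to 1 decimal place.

Specimen A: correcting the raw count gives 663 − 9 = 654 true density bands.
Specimen A: 654 density bands at 2 per year is 654 / 2 = 327 years.
A: Extension rate ≈ 1214.7 / 327 = 3.715 mm per year.
Specimen B: with 2 density bands per year, 358 / 2 = 179 years. B's length ≈ 3.715 × 179 = 665.0 mm.

665.0 mm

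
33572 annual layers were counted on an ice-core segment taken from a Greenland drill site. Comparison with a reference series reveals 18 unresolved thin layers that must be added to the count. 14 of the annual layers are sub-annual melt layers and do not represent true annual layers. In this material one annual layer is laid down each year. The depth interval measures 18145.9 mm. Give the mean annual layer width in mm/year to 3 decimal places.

Adjusted count: 33572 − 14 + 18 = 33576 annual layers.
Extension rate ≈ 18145.9 / 33576 = 0.540 mm/year.

0.540 mm/year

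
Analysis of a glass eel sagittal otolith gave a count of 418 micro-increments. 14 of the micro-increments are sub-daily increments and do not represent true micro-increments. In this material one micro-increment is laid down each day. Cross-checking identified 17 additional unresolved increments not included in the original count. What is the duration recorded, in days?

421 days

Correcting the raw count gives 418 − 14 + 17 = 421 true micro-increments.
At one micro-increment per day, that is 421 days.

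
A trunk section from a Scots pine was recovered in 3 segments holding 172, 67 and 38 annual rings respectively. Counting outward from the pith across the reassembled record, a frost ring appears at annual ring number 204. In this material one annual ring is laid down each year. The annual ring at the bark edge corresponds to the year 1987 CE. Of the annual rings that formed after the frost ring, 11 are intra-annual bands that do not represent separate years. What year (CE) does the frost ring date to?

Total annual rings = 172 + 67 + 38 = 277.
Between annual ring 204 and the bark edge there are 277 − 204 = 73 annual rings.
Excluding 11 false annual rings: 73 − 11 = 62.
1987 − 62 = 1925 CE.

1925 CE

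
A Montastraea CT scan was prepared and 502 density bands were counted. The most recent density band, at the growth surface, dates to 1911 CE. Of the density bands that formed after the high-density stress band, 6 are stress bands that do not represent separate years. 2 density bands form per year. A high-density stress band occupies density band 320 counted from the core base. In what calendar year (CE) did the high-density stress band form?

1823 CE

Between density band 320 and the growth surface there are 502 − 320 = 182 density bands.
182 − 6 false = 176 true density bands after the high-density stress band.
With 2 density bands per year, 176 / 2 = 88 years.
Counting back 88 years from 1911 CE places the high-density stress band in 1911 − 88 = 1823 CE.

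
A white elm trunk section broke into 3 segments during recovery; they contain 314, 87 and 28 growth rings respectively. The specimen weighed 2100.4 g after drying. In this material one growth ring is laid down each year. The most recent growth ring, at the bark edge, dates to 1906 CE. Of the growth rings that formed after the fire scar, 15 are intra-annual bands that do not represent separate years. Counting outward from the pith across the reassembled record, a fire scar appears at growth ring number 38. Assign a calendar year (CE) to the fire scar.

Total growth rings = 314 + 87 + 28 = 429.
429 − 38 = 391 growth rings lie beyond the fire scar toward the bark edge.
Excluding 15 false growth rings: 391 − 15 = 376.
Counting back 376 years from 1906 CE places the fire scar in 1906 − 376 = 1530 CE.

1530 CE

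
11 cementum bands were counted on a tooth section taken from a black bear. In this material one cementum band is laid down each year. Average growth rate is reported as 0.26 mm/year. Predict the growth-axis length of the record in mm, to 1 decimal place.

The record spans 11 years at 0.26 mm per year.
11 years at 0.26 mm/year gives 0.26 × 11 = 2.9 mm.

2.9 mm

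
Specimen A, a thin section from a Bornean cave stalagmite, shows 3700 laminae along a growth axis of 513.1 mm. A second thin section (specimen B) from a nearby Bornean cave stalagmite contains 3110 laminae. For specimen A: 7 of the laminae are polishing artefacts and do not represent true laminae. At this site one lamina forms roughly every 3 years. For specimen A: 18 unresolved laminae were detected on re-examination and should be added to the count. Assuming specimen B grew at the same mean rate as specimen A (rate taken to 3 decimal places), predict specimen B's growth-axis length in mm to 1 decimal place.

Specimen A: correcting the raw count gives 3700 − 7 + 18 = 3711 true laminae.
Specimen A: multiplying by 3 years per lamina: 3711 × 3 = 11133 years.
A: Extension rate ≈ 513.1 / 11133 = 0.046 mm/year.
Specimen B: multiplying by 3 years per lamina: 3110 × 3 = 9330 years. For B, 0.046 mm/year × 9330 years = 429.2 mm.

429.2 mm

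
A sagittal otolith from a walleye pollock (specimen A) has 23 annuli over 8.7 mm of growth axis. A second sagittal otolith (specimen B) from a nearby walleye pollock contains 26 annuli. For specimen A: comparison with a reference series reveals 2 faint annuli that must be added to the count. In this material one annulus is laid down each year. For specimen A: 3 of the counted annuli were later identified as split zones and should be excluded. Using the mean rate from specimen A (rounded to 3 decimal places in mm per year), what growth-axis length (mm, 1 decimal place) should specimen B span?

Specimen A: correcting the raw count gives 23 − 3 + 2 = 22 true annuli.
A: Extension rate ≈ 8.7 / 22 = 0.395 mm/yr.
Length of B = 0.395 × 26 = 10.3 mm.

10.3 mm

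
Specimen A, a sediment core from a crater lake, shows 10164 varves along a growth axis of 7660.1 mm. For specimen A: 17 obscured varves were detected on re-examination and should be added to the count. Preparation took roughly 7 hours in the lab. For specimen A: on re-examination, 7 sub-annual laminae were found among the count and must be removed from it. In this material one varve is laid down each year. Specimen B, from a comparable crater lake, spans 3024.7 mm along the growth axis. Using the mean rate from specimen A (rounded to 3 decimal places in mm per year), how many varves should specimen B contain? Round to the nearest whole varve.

4017 varves

Specimen A: adjusted count: 10164 − 7 + 17 = 10174 varves.
A: Mean rate = 7660.1 mm / 10174 years ≈ 0.753 mm per year.
For B, 3024.7 / 0.753 = 4016.87 years ≈ 4017 varves.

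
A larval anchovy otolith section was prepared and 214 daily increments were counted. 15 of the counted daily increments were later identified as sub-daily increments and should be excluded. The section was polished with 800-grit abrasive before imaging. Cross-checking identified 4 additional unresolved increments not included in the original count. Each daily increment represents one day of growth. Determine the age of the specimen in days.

203 days

True daily increment count = 214 − 15 + 4 = 203.
One daily increment per day makes the duration 203 days.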